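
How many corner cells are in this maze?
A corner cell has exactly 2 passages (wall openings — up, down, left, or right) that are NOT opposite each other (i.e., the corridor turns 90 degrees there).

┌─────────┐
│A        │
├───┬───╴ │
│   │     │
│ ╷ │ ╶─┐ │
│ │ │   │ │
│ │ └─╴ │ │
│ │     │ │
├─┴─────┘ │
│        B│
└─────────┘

Counting corner cells (2 non-opposite passages):
Total corners: 9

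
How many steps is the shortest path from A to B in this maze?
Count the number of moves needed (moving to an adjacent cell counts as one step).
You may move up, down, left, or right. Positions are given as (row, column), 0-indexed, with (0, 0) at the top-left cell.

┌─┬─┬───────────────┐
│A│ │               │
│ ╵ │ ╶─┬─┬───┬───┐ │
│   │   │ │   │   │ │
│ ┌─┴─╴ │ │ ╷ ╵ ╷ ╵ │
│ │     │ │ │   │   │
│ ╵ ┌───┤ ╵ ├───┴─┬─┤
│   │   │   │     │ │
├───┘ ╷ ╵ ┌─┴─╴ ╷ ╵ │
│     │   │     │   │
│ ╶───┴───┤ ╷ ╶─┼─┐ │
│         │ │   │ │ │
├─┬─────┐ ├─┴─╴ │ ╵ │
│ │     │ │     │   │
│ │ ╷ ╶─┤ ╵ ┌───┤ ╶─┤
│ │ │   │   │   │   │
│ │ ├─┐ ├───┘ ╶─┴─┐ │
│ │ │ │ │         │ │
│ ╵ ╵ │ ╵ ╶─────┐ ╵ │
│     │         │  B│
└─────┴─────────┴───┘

Using BFS to find shortest path:
Start: (0, 0), End: (9, 9)
Path found:
(0,0) → (1,0) → (2,0) → (3,0) → (3,1) → (2,1) → (2,2) → (2,3) → (1,3) → (1,2) → (0,2) → (0,3) → (0,4) → (0,5) → (0,6) → (0,7) → (0,8) → (0,9) → (1,9) → (2,9) → (2,8) → (1,8) → (1,7) → (2,7) → (2,6) → (1,6) → (1,5) → (2,5) → (3,5) → (3,4) → (4,4) → (4,3) → (3,3) → (3,2) → (4,2) → (4,1) → (4,0) → (5,0) → (5,1) → (5,2) → (5,3) → (5,4) → (6,4) → (7,4) → (7,5) → (6,5) → (6,6) → (6,7) → (5,7) → (5,6) → (4,6) → (4,7) → (3,7) → (3,8) → (4,8) → (4,9) → (5,9) → (6,9) → (6,8) → (7,8) → (7,9) → (8,9) → (9,9)
Number of steps: 62

Solution:

┌─┬─┬───────────────┐
│A│ │↱ → → → → → → ↓│
│ ╵ │ ╶─┬─┬───┬───┐ │
│↓  │↑ ↰│ │↓ ↰│↓ ↰│↓│
│ ┌─┴─╴ │ │ ╷ ╵ ╷ ╵ │
│↓│↱ → ↑│ │↓│↑ ↲│↑ ↲│
│ ╵ ┌───┤ ╵ ├───┴─┬─┤
│↳ ↑│↓ ↰│↓ ↲│  ↱ ↓│ │
├───┘ ╷ ╵ ┌─┴─╴ ╷ ╵ │
│↓ ← ↲│↑ ↲│  ↱ ↑│↳ ↓│
│ ╶───┴───┤ ╷ ╶─┼─┐ │
│↳ → → → ↓│ │↑ ↰│ │↓│
├─┬─────┐ ├─┴─╴ │ ╵ │
│ │     │↓│↱ → ↑│↓ ↲│
│ │ ╷ ╶─┤ ╵ ┌───┤ ╶─┤
│ │ │   │↳ ↑│   │↳ ↓│
│ │ ├─┐ ├───┘ ╶─┴─┐ │
│ │ │ │ │         │↓│
│ ╵ ╵ │ ╵ ╶─────┐ ╵ │
│     │         │  B│
└─────┴─────────┴───┘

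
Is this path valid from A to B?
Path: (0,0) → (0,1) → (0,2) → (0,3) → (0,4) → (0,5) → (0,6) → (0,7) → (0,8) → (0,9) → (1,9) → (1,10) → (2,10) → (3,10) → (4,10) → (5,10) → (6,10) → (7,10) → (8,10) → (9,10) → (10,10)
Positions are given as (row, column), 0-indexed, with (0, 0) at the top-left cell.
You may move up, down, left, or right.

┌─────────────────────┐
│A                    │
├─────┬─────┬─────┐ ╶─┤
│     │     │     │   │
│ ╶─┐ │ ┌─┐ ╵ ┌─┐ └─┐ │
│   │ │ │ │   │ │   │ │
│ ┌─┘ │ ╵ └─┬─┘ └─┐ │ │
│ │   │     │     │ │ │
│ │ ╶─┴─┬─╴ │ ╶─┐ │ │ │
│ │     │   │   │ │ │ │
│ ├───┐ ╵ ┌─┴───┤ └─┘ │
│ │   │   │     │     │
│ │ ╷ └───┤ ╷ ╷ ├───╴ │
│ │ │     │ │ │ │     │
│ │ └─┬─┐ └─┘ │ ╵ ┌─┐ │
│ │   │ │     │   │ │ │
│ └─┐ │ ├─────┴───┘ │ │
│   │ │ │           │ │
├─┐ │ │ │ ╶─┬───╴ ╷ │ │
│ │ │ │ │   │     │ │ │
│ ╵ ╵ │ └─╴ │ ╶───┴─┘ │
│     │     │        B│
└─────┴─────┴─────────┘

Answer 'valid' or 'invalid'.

Checking path validity:
Result: All consecutive moves are passable.

valid

Correct solution:

┌─────────────────────┐
│A → → → → → → → → ↓  │
├─────┬─────┬─────┐ ╶─┤
│     │     │     │↳ ↓│
│ ╶─┐ │ ┌─┐ ╵ ┌─┐ └─┐ │
│   │ │ │ │   │ │   │↓│
│ ┌─┘ │ ╵ └─┬─┘ └─┐ │ │
│ │   │     │     │ │↓│
│ │ ╶─┴─┬─╴ │ ╶─┐ │ │ │
│ │     │   │   │ │ │↓│
│ ├───┐ ╵ ┌─┴───┤ └─┘ │
│ │   │   │     │    ↓│
│ │ ╷ └───┤ ╷ ╷ ├───╴ │
│ │ │     │ │ │ │    ↓│
│ │ └─┬─┐ └─┘ │ ╵ ┌─┐ │
│ │   │ │     │   │ │↓│
│ └─┐ │ ├─────┴───┘ │ │
│   │ │ │           │↓│
├─┐ │ │ │ ╶─┬───╴ ╷ │ │
│ │ │ │ │   │     │ │↓│
│ ╵ ╵ │ └─╴ │ ╶───┴─┘ │
│     │     │        B│
└─────┴─────┴─────────┘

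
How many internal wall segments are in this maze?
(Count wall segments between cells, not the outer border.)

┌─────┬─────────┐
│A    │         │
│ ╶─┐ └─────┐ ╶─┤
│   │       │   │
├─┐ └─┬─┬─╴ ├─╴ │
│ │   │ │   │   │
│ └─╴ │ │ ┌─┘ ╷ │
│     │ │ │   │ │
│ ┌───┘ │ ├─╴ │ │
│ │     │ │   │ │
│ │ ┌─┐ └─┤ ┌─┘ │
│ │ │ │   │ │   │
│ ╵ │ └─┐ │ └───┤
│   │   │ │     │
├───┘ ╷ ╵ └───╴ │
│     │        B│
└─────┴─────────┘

Counting internal wall segments:
Total internal walls: 49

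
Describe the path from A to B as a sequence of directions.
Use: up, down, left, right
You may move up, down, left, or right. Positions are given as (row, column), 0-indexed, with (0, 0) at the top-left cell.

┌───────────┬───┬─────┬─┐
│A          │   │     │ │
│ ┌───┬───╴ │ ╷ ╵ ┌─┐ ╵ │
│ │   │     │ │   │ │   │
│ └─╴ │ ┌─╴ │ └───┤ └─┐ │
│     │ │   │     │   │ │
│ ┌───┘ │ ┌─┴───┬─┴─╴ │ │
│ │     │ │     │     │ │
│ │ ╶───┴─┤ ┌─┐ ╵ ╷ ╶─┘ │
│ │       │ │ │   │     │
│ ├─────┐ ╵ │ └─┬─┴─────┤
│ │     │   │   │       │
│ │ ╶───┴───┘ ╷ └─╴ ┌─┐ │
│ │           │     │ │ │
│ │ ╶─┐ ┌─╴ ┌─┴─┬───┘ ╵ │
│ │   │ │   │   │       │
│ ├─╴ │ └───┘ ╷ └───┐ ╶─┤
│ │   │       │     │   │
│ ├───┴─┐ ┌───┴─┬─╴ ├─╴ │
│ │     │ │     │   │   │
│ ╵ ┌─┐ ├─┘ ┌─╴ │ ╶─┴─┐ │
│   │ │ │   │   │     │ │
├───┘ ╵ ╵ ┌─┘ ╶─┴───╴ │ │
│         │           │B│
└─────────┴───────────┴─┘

Finding the path and converting it to directions:
Path through cells: (0,0) → (1,0) → (2,0) → (3,0) → (4,0) → (5,0) → (6,0) → (7,0) → (8,0) → (9,0) → (10,0) → (10,1) → (9,1) → (9,2) → (9,3) → (10,3) → (11,3) → (11,4) → (10,4) → (10,5) → (9,5) → (9,6) → (9,7) → (10,7) → (10,6) → (11,6) → (11,7) → (11,8) → (11,9) → (11,10) → (10,10) → (10,9) → (10,8) → (9,8) → (9,9) → (8,9) → (8,8) → (8,7) → (7,7) → (7,6) → (8,6) → (8,5) → (8,4) → (8,3) → (7,3) → (6,3) → (6,4) → (6,5) → (6,6) → (5,6) → (5,7) → (6,7) → (6,8) → (6,9) → (5,9) → (5,10) → (5,11) → (6,11) → (7,11) → (7,10) → (8,10) → (8,11) → (9,11) → (10,11) → (11,11)
Directions: down, down, down, down, down, down, down, down, down, down, right, up, right, right, down, down, right, up, right, up, right, right, down, left, down, right, right, right, right, up, left, left, up, right, up, left, left, up, left, down, left, left, left, up, up, right, right, right, up, right, down, right, right, up, right, right, down, down, left, down, right, down, down, down

Solution:

┌───────────┬───┬─────┬─┐
│A          │   │     │ │
│ ┌───┬───╴ │ ╷ ╵ ┌─┐ ╵ │
│↓│   │     │ │   │ │   │
│ └─╴ │ ┌─╴ │ └───┤ └─┐ │
│↓    │ │   │     │   │ │
│ ┌───┘ │ ┌─┴───┬─┴─╴ │ │
│↓│     │ │     │     │ │
│ │ ╶───┴─┤ ┌─┐ ╵ ╷ ╶─┘ │
│↓│       │ │ │   │     │
│ ├─────┐ ╵ │ └─┬─┴─────┤
│↓│     │   │↱ ↓│  ↱ → ↓│
│ │ ╶───┴───┘ ╷ └─╴ ┌─┐ │
│↓│    ↱ → → ↑│↳ → ↑│ │↓│
│ │ ╶─┐ ┌─╴ ┌─┴─┬───┘ ╵ │
│↓│   │↑│   │↓ ↰│    ↓ ↲│
│ ├─╴ │ └───┘ ╷ └───┐ ╶─┤
│↓│   │↑ ← ← ↲│↑ ← ↰│↳ ↓│
│ ├───┴─┐ ┌───┴─┬─╴ ├─╴ │
│↓│↱ → ↓│ │↱ → ↓│↱ ↑│  ↓│
│ ╵ ┌─┐ ├─┘ ┌─╴ │ ╶─┴─┐ │
│↳ ↑│ │↓│↱ ↑│↓ ↲│↑ ← ↰│↓│
├───┘ ╵ ╵ ┌─┘ ╶─┴───╴ │ │
│      ↳ ↑│  ↳ → → → ↑│B│
└─────────┴───────────┴─┘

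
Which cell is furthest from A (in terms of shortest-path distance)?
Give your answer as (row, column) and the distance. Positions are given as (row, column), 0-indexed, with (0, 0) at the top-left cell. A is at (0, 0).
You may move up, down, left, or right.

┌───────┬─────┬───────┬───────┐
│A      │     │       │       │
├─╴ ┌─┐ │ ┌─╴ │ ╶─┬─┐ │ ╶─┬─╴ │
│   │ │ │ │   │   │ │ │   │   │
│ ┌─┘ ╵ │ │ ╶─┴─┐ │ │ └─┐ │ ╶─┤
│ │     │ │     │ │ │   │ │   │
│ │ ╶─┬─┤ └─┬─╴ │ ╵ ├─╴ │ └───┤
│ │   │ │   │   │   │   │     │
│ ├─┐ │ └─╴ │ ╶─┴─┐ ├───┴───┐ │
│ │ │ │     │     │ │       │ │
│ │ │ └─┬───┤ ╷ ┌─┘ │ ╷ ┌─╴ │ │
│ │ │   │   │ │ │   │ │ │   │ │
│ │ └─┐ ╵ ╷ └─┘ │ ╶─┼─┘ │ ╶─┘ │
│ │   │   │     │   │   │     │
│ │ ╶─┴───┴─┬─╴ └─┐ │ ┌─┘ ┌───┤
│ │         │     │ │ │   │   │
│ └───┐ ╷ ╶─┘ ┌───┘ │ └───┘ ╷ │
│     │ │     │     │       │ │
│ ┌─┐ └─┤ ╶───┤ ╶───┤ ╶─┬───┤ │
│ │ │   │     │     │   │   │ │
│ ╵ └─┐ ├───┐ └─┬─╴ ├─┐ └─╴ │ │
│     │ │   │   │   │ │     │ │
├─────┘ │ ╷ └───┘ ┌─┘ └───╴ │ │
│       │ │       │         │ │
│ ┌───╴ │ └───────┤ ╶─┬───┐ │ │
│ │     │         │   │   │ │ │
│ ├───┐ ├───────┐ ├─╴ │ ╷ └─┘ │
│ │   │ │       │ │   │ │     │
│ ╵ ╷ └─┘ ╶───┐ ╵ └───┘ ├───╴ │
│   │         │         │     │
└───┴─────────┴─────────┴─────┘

Computing BFS distances from A to all cells:
Furthest cell: (2, 14)
Distance: 82 steps

Path from A to the furthest cell:

┌───────┬─────┬───────┬───────┐
│A ↓    │     │       │↱ → → ↓│
├─╴ ┌─┐ │ ┌─╴ │ ╶─┬─┐ │ ╶─┬─╴ │
│↓ ↲│ │ │ │   │   │ │ │↑ ↰│↓ ↲│
│ ┌─┘ ╵ │ │ ╶─┴─┐ │ │ └─┐ │ ╶─┤
│↓│     │ │     │ │ │   │↑│↳ B│
│ │ ╶─┬─┤ └─┬─╴ │ ╵ ├─╴ │ └───┤
│↓│   │ │   │   │   │   │↑ ← ↰│
│ ├─┐ │ └─╴ │ ╶─┴─┐ ├───┴───┐ │
│↓│ │ │     │     │ │  ↱ → ↓│↑│
│ │ │ └─┬───┤ ╷ ┌─┘ │ ╷ ┌─╴ │ │
│↓│ │   │   │ │ │   │ │↑│↓ ↲│↑│
│ │ └─┐ ╵ ╷ └─┘ │ ╶─┼─┘ │ ╶─┘ │
│↓│   │   │     │   │↱ ↑│↳ → ↑│
│ │ ╶─┴───┴─┬─╴ └─┐ │ ┌─┘ ┌───┤
│↓│         │     │ │↑│   │↓ ↰│
│ └───┐ ╷ ╶─┘ ┌───┘ │ └───┘ ╷ │
│↳ → ↓│ │     │     │↑ ← ← ↲│↑│
│ ┌─┐ └─┤ ╶───┤ ╶───┤ ╶─┬───┤ │
│ │ │↳ ↓│     │     │   │   │↑│
│ ╵ └─┐ ├───┐ └─┬─╴ ├─┐ └─╴ │ │
│     │↓│   │   │   │ │     │↑│
├─────┘ │ ╷ └───┘ ┌─┘ └───╴ │ │
│↓ ← ← ↲│ │       │         │↑│
│ ┌───╴ │ └───────┤ ╶─┬───┐ │ │
│↓│     │         │   │↱ ↓│ │↑│
│ ├───┐ ├───────┐ ├─╴ │ ╷ └─┘ │
│↓│↱ ↓│ │↱ → → ↓│ │   │↑│↳ → ↑│
│ ╵ ╷ └─┘ ╶───┐ ╵ └───┘ ├───╴ │
│↳ ↑│↳ → ↑    │↳ → → → ↑│     │
└───┴─────────┴─────────┴─────┘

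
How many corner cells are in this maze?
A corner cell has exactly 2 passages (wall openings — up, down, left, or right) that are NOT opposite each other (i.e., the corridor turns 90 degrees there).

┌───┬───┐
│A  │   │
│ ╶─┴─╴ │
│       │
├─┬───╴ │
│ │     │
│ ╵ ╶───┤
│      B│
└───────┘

Counting corner cells (2 non-opposite passages):
Total corners: 6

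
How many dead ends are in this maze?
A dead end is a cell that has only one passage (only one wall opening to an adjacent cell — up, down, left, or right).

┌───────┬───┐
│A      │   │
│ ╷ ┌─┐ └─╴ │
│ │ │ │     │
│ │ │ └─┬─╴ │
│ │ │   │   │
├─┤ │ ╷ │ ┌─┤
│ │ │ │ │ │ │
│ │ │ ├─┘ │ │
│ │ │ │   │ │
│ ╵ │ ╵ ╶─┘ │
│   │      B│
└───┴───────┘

Checking each cell for number of passages:

Dead ends found at positions:
  (0, 4)
  (1, 2)
  (2, 0)
  (3, 0)
  (3, 3)
  (3, 5)
Total dead ends: 6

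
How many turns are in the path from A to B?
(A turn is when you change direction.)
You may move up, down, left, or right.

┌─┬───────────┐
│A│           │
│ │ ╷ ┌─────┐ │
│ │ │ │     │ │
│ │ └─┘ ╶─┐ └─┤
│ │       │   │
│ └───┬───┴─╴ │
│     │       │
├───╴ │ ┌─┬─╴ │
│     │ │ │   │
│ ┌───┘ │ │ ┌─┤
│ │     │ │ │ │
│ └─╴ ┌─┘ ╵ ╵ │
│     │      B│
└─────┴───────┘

Directions: down, down, down, right, right, down, left, left, down, down, right, right, up, right, up, up, right, right, right, down, left, down, down, right
Number of turns: 13

Solution:

┌─┬───────────┐
│A│           │
│ │ ╷ ┌─────┐ │
│↓│ │ │     │ │
│ │ └─┘ ╶─┐ └─┤
│↓│       │   │
│ └───┬───┴─╴ │
│↳ → ↓│↱ → → ↓│
├───╴ │ ┌─┬─╴ │
│↓ ← ↲│↑│ │↓ ↲│
│ ┌───┘ │ │ ┌─┤
│↓│  ↱ ↑│ │↓│ │
│ └─╴ ┌─┘ ╵ ╵ │
│↳ → ↑│    ↳ B│
└─────┴───────┘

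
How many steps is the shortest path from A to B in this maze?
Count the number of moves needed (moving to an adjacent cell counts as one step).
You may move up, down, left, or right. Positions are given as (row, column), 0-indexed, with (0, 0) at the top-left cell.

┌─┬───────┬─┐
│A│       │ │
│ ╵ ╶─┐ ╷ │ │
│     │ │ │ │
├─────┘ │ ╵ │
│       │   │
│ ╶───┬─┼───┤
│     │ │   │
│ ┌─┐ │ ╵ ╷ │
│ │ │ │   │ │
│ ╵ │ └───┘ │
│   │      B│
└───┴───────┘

Using BFS to find shortest path:
Start: (0, 0), End: (5, 5)
Path found:
(0,0) → (1,0) → (1,1) → (0,1) → (0,2) → (0,3) → (1,3) → (2,3) → (2,2) → (2,1) → (2,0) → (3,0) → (3,1) → (3,2) → (4,2) → (5,2) → (5,3) → (5,4) → (5,5)
Number of steps: 18

Solution:

┌─┬───────┬─┐
│A│↱ → ↓  │ │
│ ╵ ╶─┐ ╷ │ │
│↳ ↑  │↓│ │ │
├─────┘ │ ╵ │
│↓ ← ← ↲│   │
│ ╶───┬─┼───┤
│↳ → ↓│ │   │
│ ┌─┐ │ ╵ ╷ │
│ │ │↓│   │ │
│ ╵ │ └───┘ │
│   │↳ → → B│
└───┴───────┘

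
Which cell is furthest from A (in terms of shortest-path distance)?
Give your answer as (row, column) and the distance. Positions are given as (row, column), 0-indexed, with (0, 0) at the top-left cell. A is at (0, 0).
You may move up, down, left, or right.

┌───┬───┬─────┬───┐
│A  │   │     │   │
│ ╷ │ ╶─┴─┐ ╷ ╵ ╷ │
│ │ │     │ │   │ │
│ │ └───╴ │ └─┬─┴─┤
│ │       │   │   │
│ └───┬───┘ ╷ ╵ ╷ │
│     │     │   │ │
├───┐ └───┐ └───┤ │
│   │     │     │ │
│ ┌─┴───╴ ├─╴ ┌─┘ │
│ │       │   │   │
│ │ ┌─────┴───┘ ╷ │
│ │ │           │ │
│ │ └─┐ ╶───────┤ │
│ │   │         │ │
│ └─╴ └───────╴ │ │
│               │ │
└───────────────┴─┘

Computing BFS distances from A to all cells:
Furthest cell: (1, 8)
Distance: 49 steps

Path from A to the furthest cell:

┌───┬───┬─────┬───┐
│A  │   │  ↱ ↓│↱ ↓│
│ ╷ │ ╶─┴─┐ ╷ ╵ ╷ │
│↓│ │     │↑│↳ ↑│B│
│ │ └───╴ │ └─┬─┴─┤
│↓│       │↑ ↰│↓ ↰│
│ └───┬───┘ ╷ ╵ ╷ │
│↳ → ↓│     │↑ ↲│↑│
├───┐ └───┐ └───┤ │
│   │↳ → ↓│     │↑│
│ ┌─┴───╴ ├─╴ ┌─┘ │
│ │↓ ← ← ↲│   │↱ ↑│
│ │ ┌─────┴───┘ ╷ │
│ │↓│  ↱ → → → ↑│ │
│ │ └─┐ ╶───────┤ │
│ │↳ ↓│↑ ← ← ← ↰│ │
│ └─╴ └───────╴ │ │
│    ↳ → → → → ↑│ │
└───────────────┴─┘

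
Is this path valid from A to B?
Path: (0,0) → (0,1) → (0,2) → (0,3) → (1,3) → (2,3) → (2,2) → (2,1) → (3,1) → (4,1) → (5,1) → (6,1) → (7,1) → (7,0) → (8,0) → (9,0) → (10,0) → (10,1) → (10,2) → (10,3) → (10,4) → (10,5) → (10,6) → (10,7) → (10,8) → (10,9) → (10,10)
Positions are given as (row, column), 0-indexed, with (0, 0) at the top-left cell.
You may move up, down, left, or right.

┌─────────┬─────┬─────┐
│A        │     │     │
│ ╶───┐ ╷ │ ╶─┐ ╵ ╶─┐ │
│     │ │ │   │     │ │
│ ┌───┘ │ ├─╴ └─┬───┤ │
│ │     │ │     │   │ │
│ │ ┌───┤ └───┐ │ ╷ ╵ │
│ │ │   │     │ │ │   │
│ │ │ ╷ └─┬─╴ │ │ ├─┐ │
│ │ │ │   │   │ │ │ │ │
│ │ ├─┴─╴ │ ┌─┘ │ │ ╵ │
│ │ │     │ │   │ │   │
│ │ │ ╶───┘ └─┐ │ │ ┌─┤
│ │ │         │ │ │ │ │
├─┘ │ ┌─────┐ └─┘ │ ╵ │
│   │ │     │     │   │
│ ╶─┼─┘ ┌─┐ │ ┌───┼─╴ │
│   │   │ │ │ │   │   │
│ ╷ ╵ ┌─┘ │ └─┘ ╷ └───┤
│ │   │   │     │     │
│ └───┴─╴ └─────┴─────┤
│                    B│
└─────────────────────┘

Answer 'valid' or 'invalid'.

Checking path validity:
Result: All consecutive moves are passable.

valid

Correct solution:

┌─────────┬─────┬─────┐
│A → → ↓  │     │     │
│ ╶───┐ ╷ │ ╶─┐ ╵ ╶─┐ │
│     │↓│ │   │     │ │
│ ┌───┘ │ ├─╴ └─┬───┤ │
│ │↓ ← ↲│ │     │   │ │
│ │ ┌───┤ └───┐ │ ╷ ╵ │
│ │↓│   │     │ │ │   │
│ │ │ ╷ └─┬─╴ │ │ ├─┐ │
│ │↓│ │   │   │ │ │ │ │
│ │ ├─┴─╴ │ ┌─┘ │ │ ╵ │
│ │↓│     │ │   │ │   │
│ │ │ ╶───┘ └─┐ │ │ ┌─┤
│ │↓│         │ │ │ │ │
├─┘ │ ┌─────┐ └─┘ │ ╵ │
│↓ ↲│ │     │     │   │
│ ╶─┼─┘ ┌─┐ │ ┌───┼─╴ │
│↓  │   │ │ │ │   │   │
│ ╷ ╵ ┌─┘ │ └─┘ ╷ └───┤
│↓│   │   │     │     │
│ └───┴─╴ └─────┴─────┤
│↳ → → → → → → → → → B│
└─────────────────────┘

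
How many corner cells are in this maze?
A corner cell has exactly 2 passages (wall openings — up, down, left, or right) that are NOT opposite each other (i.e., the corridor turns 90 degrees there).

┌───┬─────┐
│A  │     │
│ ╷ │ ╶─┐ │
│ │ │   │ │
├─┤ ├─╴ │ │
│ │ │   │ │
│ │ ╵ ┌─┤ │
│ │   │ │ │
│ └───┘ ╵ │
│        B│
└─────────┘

Counting corner cells (2 non-opposite passages):
Total corners: 12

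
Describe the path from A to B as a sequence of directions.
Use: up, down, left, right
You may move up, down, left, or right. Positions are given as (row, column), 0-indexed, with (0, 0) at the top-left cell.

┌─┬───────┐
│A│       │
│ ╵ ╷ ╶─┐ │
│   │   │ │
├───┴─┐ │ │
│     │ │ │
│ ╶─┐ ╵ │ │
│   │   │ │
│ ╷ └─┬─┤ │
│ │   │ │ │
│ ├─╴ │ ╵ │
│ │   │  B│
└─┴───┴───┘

Finding the path and converting it to directions:
Path through cells: (0,0) → (1,0) → (1,1) → (0,1) → (0,2) → (0,3) → (0,4) → (1,4) → (2,4) → (3,4) → (4,4) → (5,4)
Directions: down, right, up, right, right, right, down, down, down, down, down

Solution:

┌─┬───────┐
│A│↱ → → ↓│
│ ╵ ╷ ╶─┐ │
│↳ ↑│   │↓│
├───┴─┐ │ │
│     │ │↓│
│ ╶─┐ ╵ │ │
│   │   │↓│
│ ╷ └─┬─┤ │
│ │   │ │↓│
│ ├─╴ │ ╵ │
│ │   │  B│
└─┴───┴───┘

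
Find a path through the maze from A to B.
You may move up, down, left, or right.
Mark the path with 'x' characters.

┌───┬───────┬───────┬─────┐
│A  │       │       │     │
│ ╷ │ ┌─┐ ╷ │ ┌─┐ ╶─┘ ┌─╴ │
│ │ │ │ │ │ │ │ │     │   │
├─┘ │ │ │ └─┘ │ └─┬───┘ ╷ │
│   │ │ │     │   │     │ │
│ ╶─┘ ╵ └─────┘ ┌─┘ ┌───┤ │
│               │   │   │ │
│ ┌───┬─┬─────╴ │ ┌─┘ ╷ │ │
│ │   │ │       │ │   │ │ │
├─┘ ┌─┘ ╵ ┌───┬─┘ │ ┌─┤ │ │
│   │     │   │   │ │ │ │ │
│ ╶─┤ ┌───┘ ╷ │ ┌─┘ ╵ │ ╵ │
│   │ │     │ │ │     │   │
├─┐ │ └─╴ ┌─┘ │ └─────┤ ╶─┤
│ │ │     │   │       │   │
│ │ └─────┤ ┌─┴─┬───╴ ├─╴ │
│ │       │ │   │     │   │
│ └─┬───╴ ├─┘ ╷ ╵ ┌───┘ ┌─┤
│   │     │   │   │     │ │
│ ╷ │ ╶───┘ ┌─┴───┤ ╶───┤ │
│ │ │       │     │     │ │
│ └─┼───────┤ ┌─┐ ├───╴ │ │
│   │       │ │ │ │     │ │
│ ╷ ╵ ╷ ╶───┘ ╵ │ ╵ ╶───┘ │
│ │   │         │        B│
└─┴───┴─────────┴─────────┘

Finding the shortest path through the maze:
Path length: 50 steps
Directions: right → down → down → left → down → right → right → up → up → up → right → right → down → down → right → right → up → up → right → right → down → right → right → up → right → right → down → down → down → down → down → down → left → down → right → down → left → down → left → left → down → right → right → down → left → left → down → right → right → right

Solution:

┌───┬───────┬───────┬─────┐
│A x│x x x  │x x x  │x x x│
│ ╷ │ ┌─┐ ╷ │ ┌─┐ ╶─┘ ┌─╴ │
│ │x│x│ │x│ │x│ │x x x│  x│
├─┘ │ │ │ └─┘ │ └─┬───┘ ╷ │
│x x│x│ │x x x│   │     │x│
│ ╶─┘ ╵ └─────┘ ┌─┘ ┌───┤ │
│x x x          │   │   │x│
│ ┌───┬─┬─────╴ │ ┌─┘ ╷ │ │
│ │   │ │       │ │   │ │x│
├─┘ ┌─┘ ╵ ┌───┬─┘ │ ┌─┤ │ │
│   │     │   │   │ │ │ │x│
│ ╶─┤ ┌───┘ ╷ │ ┌─┘ ╵ │ ╵ │
│   │ │     │ │ │     │x x│
├─┐ │ └─╴ ┌─┘ │ └─────┤ ╶─┤
│ │ │     │   │       │x x│
│ │ └─────┤ ┌─┴─┬───╴ ├─╴ │
│ │       │ │   │     │x x│
│ └─┬───╴ ├─┘ ╷ ╵ ┌───┘ ┌─┤
│   │     │   │   │x x x│ │
│ ╷ │ ╶───┘ ┌─┴───┤ ╶───┤ │
│ │ │       │     │x x x│ │
│ └─┼───────┤ ┌─┐ ├───╴ │ │
│   │       │ │ │ │x x x│ │
│ ╷ ╵ ╷ ╶───┘ ╵ │ ╵ ╶───┘ │
│ │   │         │  x x x B│
└─┴───┴─────────┴─────────┘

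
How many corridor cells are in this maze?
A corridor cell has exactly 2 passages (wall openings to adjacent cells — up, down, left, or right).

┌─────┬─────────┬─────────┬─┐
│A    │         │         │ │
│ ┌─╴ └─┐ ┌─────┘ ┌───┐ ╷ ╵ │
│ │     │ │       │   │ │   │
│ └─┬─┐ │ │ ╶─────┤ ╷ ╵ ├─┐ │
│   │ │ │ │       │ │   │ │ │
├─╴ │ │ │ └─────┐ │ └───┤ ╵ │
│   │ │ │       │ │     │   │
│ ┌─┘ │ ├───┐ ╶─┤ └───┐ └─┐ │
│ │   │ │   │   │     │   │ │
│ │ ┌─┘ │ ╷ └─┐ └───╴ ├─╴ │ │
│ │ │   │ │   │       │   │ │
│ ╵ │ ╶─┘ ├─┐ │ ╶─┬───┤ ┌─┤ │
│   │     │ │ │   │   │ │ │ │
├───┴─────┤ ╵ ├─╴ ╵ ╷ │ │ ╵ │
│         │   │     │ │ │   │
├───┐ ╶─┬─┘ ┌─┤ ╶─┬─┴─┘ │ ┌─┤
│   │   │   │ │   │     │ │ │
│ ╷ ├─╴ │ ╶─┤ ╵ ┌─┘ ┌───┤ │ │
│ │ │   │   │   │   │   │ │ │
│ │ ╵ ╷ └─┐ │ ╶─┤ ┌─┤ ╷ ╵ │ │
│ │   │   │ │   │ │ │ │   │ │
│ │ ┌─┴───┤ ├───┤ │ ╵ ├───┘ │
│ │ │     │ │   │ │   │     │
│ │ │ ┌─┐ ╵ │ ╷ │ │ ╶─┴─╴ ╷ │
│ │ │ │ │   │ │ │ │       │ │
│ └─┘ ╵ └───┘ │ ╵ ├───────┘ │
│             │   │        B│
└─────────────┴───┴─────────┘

Counting cells with exactly 2 passages:
Total corridor cells: 154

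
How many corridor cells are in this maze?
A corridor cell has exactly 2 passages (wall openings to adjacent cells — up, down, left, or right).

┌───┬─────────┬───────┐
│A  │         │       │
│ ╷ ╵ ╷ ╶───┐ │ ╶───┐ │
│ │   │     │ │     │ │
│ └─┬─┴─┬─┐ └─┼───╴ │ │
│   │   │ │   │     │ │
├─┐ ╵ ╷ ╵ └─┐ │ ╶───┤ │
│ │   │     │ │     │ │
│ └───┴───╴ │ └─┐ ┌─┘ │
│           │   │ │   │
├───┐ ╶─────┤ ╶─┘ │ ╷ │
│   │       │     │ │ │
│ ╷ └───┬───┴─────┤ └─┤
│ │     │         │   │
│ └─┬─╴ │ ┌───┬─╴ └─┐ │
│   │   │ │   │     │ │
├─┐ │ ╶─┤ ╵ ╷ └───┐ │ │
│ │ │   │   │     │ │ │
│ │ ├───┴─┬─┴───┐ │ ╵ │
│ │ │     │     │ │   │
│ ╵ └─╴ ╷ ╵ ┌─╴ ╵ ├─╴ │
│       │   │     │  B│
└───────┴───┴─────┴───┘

Counting cells with exactly 2 passages:
Total corridor cells: 97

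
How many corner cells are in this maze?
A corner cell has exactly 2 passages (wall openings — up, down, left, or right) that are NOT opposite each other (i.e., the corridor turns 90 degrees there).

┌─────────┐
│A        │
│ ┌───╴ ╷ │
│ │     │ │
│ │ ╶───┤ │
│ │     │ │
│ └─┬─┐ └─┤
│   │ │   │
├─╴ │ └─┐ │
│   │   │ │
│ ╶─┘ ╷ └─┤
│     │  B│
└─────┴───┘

Counting corner cells (2 non-opposite passages):
Total corners: 16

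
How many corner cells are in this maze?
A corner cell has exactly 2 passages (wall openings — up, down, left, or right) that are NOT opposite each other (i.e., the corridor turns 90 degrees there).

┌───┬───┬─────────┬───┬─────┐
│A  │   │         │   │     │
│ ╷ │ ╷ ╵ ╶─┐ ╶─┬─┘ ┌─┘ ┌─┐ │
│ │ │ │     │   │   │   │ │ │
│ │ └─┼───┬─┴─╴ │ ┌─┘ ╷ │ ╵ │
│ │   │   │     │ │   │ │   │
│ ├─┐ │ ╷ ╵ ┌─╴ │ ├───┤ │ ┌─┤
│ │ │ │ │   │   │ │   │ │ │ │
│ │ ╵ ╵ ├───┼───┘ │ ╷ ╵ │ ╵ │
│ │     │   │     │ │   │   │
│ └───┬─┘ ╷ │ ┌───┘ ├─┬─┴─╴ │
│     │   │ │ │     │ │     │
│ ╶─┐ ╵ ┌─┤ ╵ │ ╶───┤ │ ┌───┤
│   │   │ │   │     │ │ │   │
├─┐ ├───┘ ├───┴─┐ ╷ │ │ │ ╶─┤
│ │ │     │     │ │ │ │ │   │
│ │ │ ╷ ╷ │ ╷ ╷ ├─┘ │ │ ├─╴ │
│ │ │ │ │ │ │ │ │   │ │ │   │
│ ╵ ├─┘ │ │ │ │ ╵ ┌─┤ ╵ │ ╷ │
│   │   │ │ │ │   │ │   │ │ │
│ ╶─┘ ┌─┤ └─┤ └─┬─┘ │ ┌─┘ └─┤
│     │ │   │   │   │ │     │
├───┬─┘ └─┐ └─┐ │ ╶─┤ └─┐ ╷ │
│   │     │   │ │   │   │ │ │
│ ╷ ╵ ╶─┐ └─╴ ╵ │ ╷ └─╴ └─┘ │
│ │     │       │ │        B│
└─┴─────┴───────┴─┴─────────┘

Counting corner cells (2 non-opposite passages):
Total corners: 88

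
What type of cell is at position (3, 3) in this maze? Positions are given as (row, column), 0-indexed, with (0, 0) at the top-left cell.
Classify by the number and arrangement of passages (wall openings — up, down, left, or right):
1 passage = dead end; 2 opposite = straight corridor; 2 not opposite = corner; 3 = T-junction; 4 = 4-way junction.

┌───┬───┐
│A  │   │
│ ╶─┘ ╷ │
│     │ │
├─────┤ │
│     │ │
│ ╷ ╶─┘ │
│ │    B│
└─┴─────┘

Checking cell at (3, 3):
Number of passages: 2
Cell type: corner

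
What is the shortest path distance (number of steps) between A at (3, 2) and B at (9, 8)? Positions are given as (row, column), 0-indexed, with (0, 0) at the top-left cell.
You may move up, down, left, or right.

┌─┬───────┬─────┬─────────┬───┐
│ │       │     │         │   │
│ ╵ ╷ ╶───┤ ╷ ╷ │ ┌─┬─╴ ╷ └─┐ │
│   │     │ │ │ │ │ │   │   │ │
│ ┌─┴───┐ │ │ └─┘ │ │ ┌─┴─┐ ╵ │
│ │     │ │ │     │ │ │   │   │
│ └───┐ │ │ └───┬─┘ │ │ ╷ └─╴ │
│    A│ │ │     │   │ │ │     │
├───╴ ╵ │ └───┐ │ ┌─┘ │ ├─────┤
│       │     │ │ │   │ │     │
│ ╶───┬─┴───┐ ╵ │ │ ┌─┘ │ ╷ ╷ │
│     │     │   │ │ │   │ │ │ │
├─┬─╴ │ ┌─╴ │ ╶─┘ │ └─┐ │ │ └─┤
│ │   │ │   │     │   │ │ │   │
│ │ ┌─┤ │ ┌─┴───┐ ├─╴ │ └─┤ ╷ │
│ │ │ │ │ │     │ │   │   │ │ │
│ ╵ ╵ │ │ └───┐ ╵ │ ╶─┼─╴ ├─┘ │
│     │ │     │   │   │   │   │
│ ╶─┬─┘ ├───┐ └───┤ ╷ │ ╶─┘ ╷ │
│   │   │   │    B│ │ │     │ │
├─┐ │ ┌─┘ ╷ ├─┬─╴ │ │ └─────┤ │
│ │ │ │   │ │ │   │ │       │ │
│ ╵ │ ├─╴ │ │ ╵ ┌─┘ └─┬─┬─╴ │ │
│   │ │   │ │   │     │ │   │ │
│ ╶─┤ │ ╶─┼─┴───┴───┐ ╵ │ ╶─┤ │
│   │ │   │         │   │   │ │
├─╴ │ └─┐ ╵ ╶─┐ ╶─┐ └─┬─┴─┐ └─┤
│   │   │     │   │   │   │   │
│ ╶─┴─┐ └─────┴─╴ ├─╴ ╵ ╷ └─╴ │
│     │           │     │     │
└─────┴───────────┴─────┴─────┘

Finding path from (3, 2) to (9, 8):
Path: (3,2) → (3,1) → (3,0) → (2,0) → (1,0) → (1,1) → (0,1) → (0,2) → (1,2) → (1,3) → (1,4) → (2,4) → (3,4) → (4,4) → (4,5) → (4,6) → (5,6) → (5,7) → (4,7) → (3,7) → (3,6) → (3,5) → (2,5) → (1,5) → (0,5) → (0,6) → (1,6) → (2,6) → (2,7) → (2,8) → (1,8) → (0,8) → (0,9) → (0,10) → (0,11) → (1,11) → (1,10) → (2,10) → (3,10) → (4,10) → (4,9) → (5,9) → (6,9) → (6,10) → (7,10) → (7,9) → (8,9) → (8,10) → (9,10) → (10,10) → (10,11) → (10,12) → (10,13) → (11,13) → (11,12) → (12,12) → (12,13) → (13,13) → (13,14) → (14,14) → (14,13) → (14,12) → (13,12) → (13,11) → (14,11) → (14,10) → (13,10) → (13,9) → (12,9) → (12,8) → (12,7) → (13,7) → (13,8) → (14,8) → (14,7) → (14,6) → (14,5) → (14,4) → (14,3) → (13,3) → (13,2) → (12,2) → (11,2) → (10,2) → (9,2) → (9,3) → (8,3) → (7,3) → (6,3) → (5,3) → (5,4) → (5,5) → (6,5) → (6,4) → (7,4) → (8,4) → (8,5) → (8,6) → (9,6) → (9,7) → (9,8)
Distance: 100 steps

Solution:

┌─┬───────┬─────┬─────────┬───┐
│ │↱ ↓    │↱ ↓  │↱ → → ↓  │   │
│ ╵ ╷ ╶───┤ ╷ ╷ │ ┌─┬─╴ ╷ └─┐ │
│↱ ↑│↳ → ↓│↑│↓│ │↑│ │↓ ↲│   │ │
│ ┌─┴───┐ │ │ └─┘ │ │ ┌─┴─┐ ╵ │
│↑│     │↓│↑│↳ → ↑│ │↓│   │   │
│ └───┐ │ │ └───┬─┘ │ │ ╷ └─╴ │
│↑ ← A│ │↓│↑ ← ↰│   │↓│ │     │
├───╴ ╵ │ └───┐ │ ┌─┘ │ ├─────┤
│       │↳ → ↓│↑│ │↓ ↲│ │     │
│ ╶───┬─┴───┐ ╵ │ │ ┌─┘ │ ╷ ╷ │
│     │↱ → ↓│↳ ↑│ │↓│   │ │ │ │
├─┬─╴ │ ┌─╴ │ ╶─┘ │ └─┐ │ │ └─┤
│ │   │↑│↓ ↲│     │↳ ↓│ │ │   │
│ │ ┌─┤ │ ┌─┴───┐ ├─╴ │ └─┤ ╷ │
│ │ │ │↑│↓│     │ │↓ ↲│   │ │ │
│ ╵ ╵ │ │ └───┐ ╵ │ ╶─┼─╴ ├─┘ │
│     │↑│↳ → ↓│   │↳ ↓│   │   │
│ ╶─┬─┘ ├───┐ └───┤ ╷ │ ╶─┘ ╷ │
│   │↱ ↑│   │↳ → B│ │↓│     │ │
├─┐ │ ┌─┘ ╷ ├─┬─╴ │ │ └─────┤ │
│ │ │↑│   │ │ │   │ │↳ → → ↓│ │
│ ╵ │ ├─╴ │ │ ╵ ┌─┘ └─┬─┬─╴ │ │
│   │↑│   │ │   │     │ │↓ ↲│ │
│ ╶─┤ │ ╶─┼─┴───┴───┐ ╵ │ ╶─┤ │
│   │↑│   │    ↓ ← ↰│   │↳ ↓│ │
├─╴ │ └─┐ ╵ ╶─┐ ╶─┐ └─┬─┴─┐ └─┤
│   │↑ ↰│     │↳ ↓│↑ ↰│↓ ↰│↳ ↓│
│ ╶─┴─┐ └─────┴─╴ ├─╴ ╵ ╷ └─╴ │
│     │↑ ← ← ← ← ↲│  ↑ ↲│↑ ← ↲│
└─────┴───────────┴─────┴─────┘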